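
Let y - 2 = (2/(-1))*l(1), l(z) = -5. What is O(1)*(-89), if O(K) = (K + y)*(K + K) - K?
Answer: -2225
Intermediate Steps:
y = 12 (y = 2 + (2/(-1))*(-5) = 2 + (2*(-1))*(-5) = 2 - 2*(-5) = 2 + 10 = 12)
O(K) = -K + 2*K*(12 + K) (O(K) = (K + 12)*(K + K) - K = (12 + K)*(2*K) - K = 2*K*(12 + K) - K = -K + 2*K*(12 + K))
O(1)*(-89) = (1*(23 + 2*1))*(-89) = (1*(23 + 2))*(-89) = (1*25)*(-89) = 25*(-89) = -2225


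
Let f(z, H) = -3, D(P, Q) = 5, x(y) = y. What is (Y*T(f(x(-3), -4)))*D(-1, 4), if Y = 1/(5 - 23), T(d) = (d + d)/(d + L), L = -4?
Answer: -5/21 ≈ -0.23810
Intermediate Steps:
T(d) = 2*d/(-4 + d) (T(d) = (d + d)/(d - 4) = (2*d)/(-4 + d) = 2*d/(-4 + d))
Y = -1/18 (Y = 1/(-18) = -1/18 ≈ -0.055556)
(Y*T(f(x(-3), -4)))*D(-1, 4) = -(-3)/(9*(-4 - 3))*5 = -(-3)/(9*(-7))*5 = -(-3)*(-1)/(9*7)*5 = -1/18*6/7*5 = -1/21*5 = -5/21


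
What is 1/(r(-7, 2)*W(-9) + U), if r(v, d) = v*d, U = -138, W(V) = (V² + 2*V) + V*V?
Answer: -1/2154 ≈ -0.00046425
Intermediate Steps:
W(V) = 2*V + 2*V² (W(V) = (V² + 2*V) + V² = 2*V + 2*V²)
r(v, d) = d*v
1/(r(-7, 2)*W(-9) + U) = 1/((2*(-7))*(2*(-9)*(1 - 9)) - 138) = 1/(-28*(-9)*(-8) - 138) = 1/(-14*144 - 138) = 1/(-2016 - 138) = 1/(-2154) = -1/2154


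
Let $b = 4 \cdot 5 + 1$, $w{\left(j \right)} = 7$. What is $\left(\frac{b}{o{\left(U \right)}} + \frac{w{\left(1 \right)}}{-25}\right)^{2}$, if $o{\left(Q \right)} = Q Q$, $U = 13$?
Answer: $\frac{432964}{17850625} \approx 0.024255$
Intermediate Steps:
$o{\left(Q \right)} = Q^{2}$
$b = 21$ ($b = 20 + 1 = 21$)
$\left(\frac{b}{o{\left(U \right)}} + \frac{w{\left(1 \right)}}{-25}\right)^{2} = \left(\frac{21}{13^{2}} + \frac{7}{-25}\right)^{2} = \left(\frac{21}{169} + 7 \left(- \frac{1}{25}\right)\right)^{2} = \left(21 \cdot \frac{1}{169} - \frac{7}{25}\right)^{2} = \left(\frac{21}{169} - \frac{7}{25}\right)^{2} = \left(- \frac{658}{4225}\right)^{2} = \frac{432964}{17850625}$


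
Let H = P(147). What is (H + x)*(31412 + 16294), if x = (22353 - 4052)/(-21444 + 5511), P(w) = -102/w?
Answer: -22874565842/260239 ≈ -87898.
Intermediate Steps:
x = -18301/15933 (x = 18301/(-15933) = 18301*(-1/15933) = -18301/15933 ≈ -1.1486)
H = -34/49 (H = -102/147 = -102*1/147 = -34/49 ≈ -0.69388)
(H + x)*(31412 + 16294) = (-34/49 - 18301/15933)*(31412 + 16294) = -1438471/780717*47706 = -22874565842/260239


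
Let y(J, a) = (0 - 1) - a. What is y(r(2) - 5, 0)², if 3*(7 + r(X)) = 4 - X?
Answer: 1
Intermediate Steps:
r(X) = -17/3 - X/3 (r(X) = -7 + (4 - X)/3 = -7 + (4/3 - X/3) = -17/3 - X/3)
y(J, a) = -1 - a
y(r(2) - 5, 0)² = (-1 - 1*0)² = (-1 + 0)² = (-1)² = 1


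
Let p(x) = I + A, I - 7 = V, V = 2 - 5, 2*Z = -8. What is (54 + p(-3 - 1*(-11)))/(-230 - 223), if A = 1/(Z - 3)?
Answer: -135/1057 ≈ -0.12772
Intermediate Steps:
Z = -4 (Z = (½)*(-8) = -4)
V = -3
I = 4 (I = 7 - 3 = 4)
A = -⅐ (A = 1/(-4 - 3) = 1/(-7) = -⅐ ≈ -0.14286)
p(x) = 27/7 (p(x) = 4 - ⅐ = 27/7)
(54 + p(-3 - 1*(-11)))/(-230 - 223) = (54 + 27/7)/(-230 - 223) = (405/7)/(-453) = (405/7)*(-1/453) = -135/1057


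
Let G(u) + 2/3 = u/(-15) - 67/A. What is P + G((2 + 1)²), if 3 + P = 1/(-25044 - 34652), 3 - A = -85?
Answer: -49525459/9849840 ≈ -5.0280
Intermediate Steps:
A = 88 (A = 3 - 1*(-85) = 3 + 85 = 88)
P = -179089/59696 (P = -3 + 1/(-25044 - 34652) = -3 + 1/(-59696) = -3 - 1/59696 = -179089/59696 ≈ -3.0000)
G(u) = -377/264 - u/15 (G(u) = -⅔ + (u/(-15) - 67/88) = -⅔ + (u*(-1/15) - 67*1/88) = -⅔ + (-u/15 - 67/88) = -⅔ + (-67/88 - u/15) = -377/264 - u/15)
P + G((2 + 1)²) = -179089/59696 + (-377/264 - (2 + 1)²/15) = -179089/59696 + (-377/264 - 1/15*3²) = -179089/59696 + (-377/264 - 1/15*9) = -179089/59696 + (-377/264 - ⅗) = -179089/59696 - 2677/1320 = -49525459/9849840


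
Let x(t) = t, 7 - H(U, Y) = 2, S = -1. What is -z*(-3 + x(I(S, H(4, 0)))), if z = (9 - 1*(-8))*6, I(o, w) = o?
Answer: 408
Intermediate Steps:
H(U, Y) = 5 (H(U, Y) = 7 - 1*2 = 7 - 2 = 5)
z = 102 (z = (9 + 8)*6 = 17*6 = 102)
-z*(-3 + x(I(S, H(4, 0)))) = -102*(-3 - 1) = -102*(-4) = -1*(-408) = 408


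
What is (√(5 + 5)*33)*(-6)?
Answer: -198*√10 ≈ -626.13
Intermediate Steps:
(√(5 + 5)*33)*(-6) = (√10*33)*(-6) = (33*√10)*(-6) = -198*√10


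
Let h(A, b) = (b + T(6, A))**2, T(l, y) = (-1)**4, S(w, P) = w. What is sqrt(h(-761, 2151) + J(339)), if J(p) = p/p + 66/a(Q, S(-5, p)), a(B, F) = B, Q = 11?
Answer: sqrt(4631111) ≈ 2152.0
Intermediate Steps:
T(l, y) = 1
J(p) = 7 (J(p) = p/p + 66/11 = 1 + 66*(1/11) = 1 + 6 = 7)
h(A, b) = (1 + b)**2 (h(A, b) = (b + 1)**2 = (1 + b)**2)
sqrt(h(-761, 2151) + J(339)) = sqrt((1 + 2151)**2 + 7) = sqrt(2152**2 + 7) = sqrt(4631104 + 7) = sqrt(4631111)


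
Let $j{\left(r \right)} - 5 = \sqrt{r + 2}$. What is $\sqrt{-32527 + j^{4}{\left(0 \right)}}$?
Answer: $\sqrt{-32527 + \left(5 + \sqrt{2}\right)^{4}} \approx 175.6 i$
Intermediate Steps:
$j{\left(r \right)} = 5 + \sqrt{2 + r}$ ($j{\left(r \right)} = 5 + \sqrt{r + 2} = 5 + \sqrt{2 + r}$)
$\sqrt{-32527 + j^{4}{\left(0 \right)}} = \sqrt{-32527 + \left(5 + \sqrt{2 + 0}\right)^{4}} = \sqrt{-32527 + \left(5 + \sqrt{2}\right)^{4}}$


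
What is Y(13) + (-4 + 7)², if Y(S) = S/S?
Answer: 10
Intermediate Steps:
Y(S) = 1
Y(13) + (-4 + 7)² = 1 + (-4 + 7)² = 1 + 3² = 1 + 9 = 10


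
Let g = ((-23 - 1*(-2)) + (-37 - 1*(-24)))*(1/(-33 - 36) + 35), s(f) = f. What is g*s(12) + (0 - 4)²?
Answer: -327936/23 ≈ -14258.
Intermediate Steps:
g = -82076/69 (g = ((-23 + 2) + (-37 + 24))*(1/(-69) + 35) = (-21 - 13)*(-1/69 + 35) = -34*2414/69 = -82076/69 ≈ -1189.5)
g*s(12) + (0 - 4)² = -82076/69*12 + (0 - 4)² = -328304/23 + (-4)² = -328304/23 + 16 = -327936/23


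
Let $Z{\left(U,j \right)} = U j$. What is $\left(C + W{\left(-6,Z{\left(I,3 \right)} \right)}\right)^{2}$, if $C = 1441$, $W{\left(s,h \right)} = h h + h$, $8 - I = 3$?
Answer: $2825761$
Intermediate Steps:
$I = 5$ ($I = 8 - 3 = 5$)
$W{\left(s,h \right)} = h + h^{2}$ ($W{\left(s,h \right)} = h^{2} + h = h + h^{2}$)
$\left(C + W{\left(-6,Z{\left(I,3 \right)} \right)}\right)^{2} = \left(1441 + 5 \cdot 3 \left(1 + 5 \cdot 3\right)\right)^{2} = \left(1441 + 15 \left(1 + 15\right)\right)^{2} = \left(1441 + 15 \cdot 16\right)^{2} = \left(1441 + 240\right)^{2} = 1681^{2} = 2825761$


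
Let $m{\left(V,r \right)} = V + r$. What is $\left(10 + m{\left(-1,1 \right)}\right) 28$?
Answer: $280$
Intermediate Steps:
$\left(10 + m{\left(-1,1 \right)}\right) 28 = \left(10 + \left(-1 + 1\right)\right) 28 = \left(10 + 0\right) 28 = 10 \cdot 28 = 280$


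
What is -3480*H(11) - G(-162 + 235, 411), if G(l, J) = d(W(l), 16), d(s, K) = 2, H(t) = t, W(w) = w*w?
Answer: -38282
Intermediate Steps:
W(w) = w²
G(l, J) = 2
-3480*H(11) - G(-162 + 235, 411) = -3480*11 - 1*2 = -38280 - 2 = -38282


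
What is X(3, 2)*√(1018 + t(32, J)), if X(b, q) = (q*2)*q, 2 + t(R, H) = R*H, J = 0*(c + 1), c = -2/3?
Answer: 16*√254 ≈ 255.00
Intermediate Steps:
c = -⅔ (c = -2*⅓ = -⅔ ≈ -0.66667)
J = 0 (J = 0*(-⅔ + 1) = 0*(⅓) = 0)
t(R, H) = -2 + H*R (t(R, H) = -2 + R*H = -2 + H*R)
X(b, q) = 2*q² (X(b, q) = (2*q)*q = 2*q²)
X(3, 2)*√(1018 + t(32, J)) = (2*2²)*√(1018 + (-2 + 0*32)) = (2*4)*√(1018 + (-2 + 0)) = 8*√(1018 - 2) = 8*√1016 = 8*(2*√254) = 16*√254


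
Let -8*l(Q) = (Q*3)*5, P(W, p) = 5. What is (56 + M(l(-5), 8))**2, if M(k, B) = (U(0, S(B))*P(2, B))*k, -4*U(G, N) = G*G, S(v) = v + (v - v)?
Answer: 3136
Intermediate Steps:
S(v) = v (S(v) = v + 0 = v)
U(G, N) = -G**2/4 (U(G, N) = -G*G/4 = -G**2/4)
l(Q) = -15*Q/8 (l(Q) = -Q*3*5/8 = -3*Q*5/8 = -15*Q/8)
M(k, B) = 0 (M(k, B) = (-1/4*0**2*5)*k = (-1/4*0*5)*k = (0*5)*k = 0*k = 0)
(56 + M(l(-5), 8))**2 = (56 + 0)**2 = 56**2 = 3136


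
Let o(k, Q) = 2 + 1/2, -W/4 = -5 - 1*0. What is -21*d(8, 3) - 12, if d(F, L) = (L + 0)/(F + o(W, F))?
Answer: -18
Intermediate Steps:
W = 20 (W = -4*(-5 - 1*0) = -4*(-5 + 0) = -4*(-5) = 20)
o(k, Q) = 5/2 (o(k, Q) = 2 + ½ = 5/2)
d(F, L) = L/(5/2 + F) (d(F, L) = (L + 0)/(F + 5/2) = L/(5/2 + F))
-21*d(8, 3) - 12 = -42*3/(5 + 2*8) - 12 = -42*3/(5 + 16) - 12 = -42*3/21 - 12 = -21*2/7 - 12 = -6 - 12 = -18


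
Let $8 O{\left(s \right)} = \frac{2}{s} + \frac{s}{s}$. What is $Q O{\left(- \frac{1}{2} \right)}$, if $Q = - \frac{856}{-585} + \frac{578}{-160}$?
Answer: $\frac{20117}{24960} \approx 0.80597$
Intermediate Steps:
$O{\left(s \right)} = \frac{1}{8} + \frac{1}{4 s}$ ($O{\left(s \right)} = \frac{\frac{2}{s} + \frac{s}{s}}{8} = \frac{\frac{2}{s} + 1}{8} = \frac{1 + \frac{2}{s}}{8} = \frac{1}{8} + \frac{1}{4 s}$)
$Q = - \frac{20117}{9360}$ ($Q = \left(-856\right) \left(- \frac{1}{585}\right) + 578 \left(- \frac{1}{160}\right) = \frac{856}{585} - \frac{289}{80} = - \frac{20117}{9360} \approx -2.1493$)
$Q O{\left(- \frac{1}{2} \right)} = - \frac{20117 \frac{2 - \frac{1}{2}}{8 \left(- \frac{1}{2}\right)}}{9360} = - \frac{20117 \cdot \frac{1}{8} \left(-2\right) \frac{3}{2}}{9360} = \left(- \frac{20117}{9360}\right) \left(- \frac{3}{8}\right) = \frac{20117}{24960}$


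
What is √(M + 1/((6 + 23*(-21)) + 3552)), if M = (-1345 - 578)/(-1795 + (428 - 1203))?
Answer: √74801678298/316110 ≈ 0.86520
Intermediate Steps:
M = 1923/2570 (M = -1923/(-1795 - 775) = -1923/(-2570) = -1923*(-1/2570) = 1923/2570 ≈ 0.74825)
√(M + 1/((6 + 23*(-21)) + 3552)) = √(1923/2570 + 1/((6 + 23*(-21)) + 3552)) = √(1923/2570 + 1/((6 - 483) + 3552)) = √(1923/2570 + 1/(-477 + 3552)) = √(1923/2570 + 1/3075) = √(1183159/1580550) = √74801678298/316110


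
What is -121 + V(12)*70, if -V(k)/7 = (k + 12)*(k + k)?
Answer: -282361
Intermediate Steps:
V(k) = -14*k*(12 + k) (V(k) = -7*(k + 12)*(k + k) = -7*(12 + k)*2*k = -14*k*(12 + k))
-121 + V(12)*70 = -121 - 14*12*(12 + 12)*70 = -121 - 14*12*24*70 = -121 - 4032*70 = -121 - 282240 = -282361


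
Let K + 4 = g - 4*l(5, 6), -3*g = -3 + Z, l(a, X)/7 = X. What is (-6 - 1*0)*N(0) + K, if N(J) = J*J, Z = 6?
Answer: -173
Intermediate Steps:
l(a, X) = 7*X
g = -1 (g = -(-3 + 6)/3 = -1/3*3 = -1)
N(J) = J**2
K = -173 (K = -4 + (-1 - 28*6) = -4 + (-1 - 4*42) = -4 + (-1 - 168) = -4 - 169 = -173)
(-6 - 1*0)*N(0) + K = (-6 - 1*0)*0**2 - 173 = (-6 + 0)*0 - 173 = -6*0 - 173 = 0 - 173 = -173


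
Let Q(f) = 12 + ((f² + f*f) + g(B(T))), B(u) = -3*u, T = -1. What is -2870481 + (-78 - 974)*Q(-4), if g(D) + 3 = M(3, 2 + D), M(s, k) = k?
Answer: -2918873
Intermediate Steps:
g(D) = -1 + D (g(D) = -3 + (2 + D) = -1 + D)
Q(f) = 14 + 2*f² (Q(f) = 12 + ((f² + f*f) + (-1 - 3*(-1))) = 12 + ((f² + f²) + (-1 + 3)) = 12 + (2*f² + 2) = 12 + (2 + 2*f²) = 14 + 2*f²)
-2870481 + (-78 - 974)*Q(-4) = -2870481 + (-78 - 974)*(14 + 2*(-4)²) = -2870481 - 1052*(14 + 2*16) = -2870481 - 1052*(14 + 32) = -2870481 - 1052*46 = -2870481 - 48392 = -2918873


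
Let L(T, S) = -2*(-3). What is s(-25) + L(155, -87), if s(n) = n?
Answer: -19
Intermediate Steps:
L(T, S) = 6
s(-25) + L(155, -87) = -25 + 6 = -19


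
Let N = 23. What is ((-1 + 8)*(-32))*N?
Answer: -5152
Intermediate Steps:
((-1 + 8)*(-32))*N = ((-1 + 8)*(-32))*23 = (7*(-32))*23 = -224*23 = -5152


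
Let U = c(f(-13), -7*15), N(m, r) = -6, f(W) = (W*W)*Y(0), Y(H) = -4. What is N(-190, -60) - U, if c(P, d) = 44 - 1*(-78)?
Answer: -128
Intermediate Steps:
f(W) = -4*W² (f(W) = (W*W)*(-4) = W²*(-4) = -4*W²)
c(P, d) = 122 (c(P, d) = 44 + 78 = 122)
U = 122
N(-190, -60) - U = -6 - 1*122 = -6 - 122 = -128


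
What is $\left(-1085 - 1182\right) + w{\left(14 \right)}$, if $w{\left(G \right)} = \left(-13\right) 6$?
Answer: $-2345$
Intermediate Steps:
$w{\left(G \right)} = -78$
$\left(-1085 - 1182\right) + w{\left(14 \right)} = \left(-1085 - 1182\right) - 78 = -2267 - 78 = -2345$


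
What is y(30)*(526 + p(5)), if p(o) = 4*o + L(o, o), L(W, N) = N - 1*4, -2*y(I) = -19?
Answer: 10393/2 ≈ 5196.5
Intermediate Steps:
y(I) = 19/2 (y(I) = -1/2*(-19) = 19/2)
L(W, N) = -4 + N (L(W, N) = N - 4 = -4 + N)
p(o) = -4 + 5*o (p(o) = 4*o + (-4 + o) = -4 + 5*o)
y(30)*(526 + p(5)) = 19*(526 + (-4 + 5*5))/2 = 19*(526 + (-4 + 25))/2 = 19*(526 + 21)/2 = (19/2)*547 = 10393/2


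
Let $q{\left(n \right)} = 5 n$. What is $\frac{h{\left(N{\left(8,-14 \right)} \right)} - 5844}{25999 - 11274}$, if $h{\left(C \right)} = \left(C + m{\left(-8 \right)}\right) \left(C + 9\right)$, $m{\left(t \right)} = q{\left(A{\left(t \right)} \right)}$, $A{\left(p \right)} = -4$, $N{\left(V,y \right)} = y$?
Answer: $- \frac{5674}{14725} \approx -0.38533$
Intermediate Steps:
$m{\left(t \right)} = -20$ ($m{\left(t \right)} = 5 \left(-4\right) = -20$)
$h{\left(C \right)} = \left(-20 + C\right) \left(9 + C\right)$ ($h{\left(C \right)} = \left(C - 20\right) \left(C + 9\right) = \left(-20 + C\right) \left(9 + C\right)$)
$\frac{h{\left(N{\left(8,-14 \right)} \right)} - 5844}{25999 - 11274} = \frac{\left(-180 + \left(-14\right)^{2} - -154\right) - 5844}{25999 - 11274} = \frac{\left(-180 + 196 + 154\right) - 5844}{25999 + \left(-18344 + 7070\right)} = \frac{170 - 5844}{25999 - 11274} = - \frac{5674}{14725}$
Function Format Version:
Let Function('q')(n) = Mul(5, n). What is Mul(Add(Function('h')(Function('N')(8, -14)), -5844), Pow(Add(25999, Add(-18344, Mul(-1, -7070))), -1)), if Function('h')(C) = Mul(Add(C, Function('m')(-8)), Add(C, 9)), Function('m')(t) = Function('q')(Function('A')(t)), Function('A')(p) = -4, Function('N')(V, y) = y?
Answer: Rational(-5674, 14725) ≈ -0.38533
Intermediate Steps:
Function('m')(t) = -20 (Function('m')(t) = Mul(5, -4) = -20)
Function('h')(C) = Mul(Add(-20, C), Add(9, C)) (Function('h')(C) = Mul(Add(C, -20), Add(C, 9)) = Mul(Add(-20, C), Add(9, C)))
Mul(Add(Function('h')(Function('N')(8, -14)), -5844), Pow(Add(25999, Add(-18344, Mul(-1, -7070))), -1)) = Mul(Add(Add(-180, Pow(-14, 2), Mul(-11, -14)), -5844), Pow(Add(25999, Add(-18344, Mul(-1, -7070))), -1)) = Mul(Add(Add(-180, 196, 154), -5844), Pow(Add(25999, Add(-18344, 7070)), -1)) = Mul(Add(170, -5844), Pow(Add(25999, -11274), -1)) = Mul(-5674, Pow(14725, -1)) = Mul(-5674, Rational(1, 14725)) = Rational(-5674, 14725)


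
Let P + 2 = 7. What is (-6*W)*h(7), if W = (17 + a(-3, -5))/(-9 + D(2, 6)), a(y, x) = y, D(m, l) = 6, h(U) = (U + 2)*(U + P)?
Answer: 3024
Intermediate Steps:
P = 5 (P = -2 + 7 = 5)
h(U) = (2 + U)*(5 + U) (h(U) = (U + 2)*(U + 5) = (2 + U)*(5 + U))
W = -14/3 (W = (17 - 3)/(-9 + 6) = 14/(-3) = 14*(-1/3) = -14/3 ≈ -4.6667)
(-6*W)*h(7) = (-6*(-14/3))*(10 + 7**2 + 7*7) = 28*(10 + 49 + 49) = 28*108 = 3024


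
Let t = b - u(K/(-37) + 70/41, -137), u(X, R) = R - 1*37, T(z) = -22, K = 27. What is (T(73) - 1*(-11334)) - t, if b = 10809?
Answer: 329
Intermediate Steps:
u(X, R) = -37 + R (u(X, R) = R - 37 = -37 + R)
t = 10983 (t = 10809 - (-37 - 137) = 10809 - 1*(-174) = 10809 + 174 = 10983)
(T(73) - 1*(-11334)) - t = (-22 - 1*(-11334)) - 1*10983 = (-22 + 11334) - 10983 = 11312 - 10983 = 329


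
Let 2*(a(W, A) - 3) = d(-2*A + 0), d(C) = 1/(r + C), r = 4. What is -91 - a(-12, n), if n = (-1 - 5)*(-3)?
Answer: -6015/64 ≈ -93.984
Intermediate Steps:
n = 18 (n = -6*(-3) = 18)
d(C) = 1/(4 + C)
a(W, A) = 3 + 1/(2*(4 - 2*A)) (a(W, A) = 3 + 1/(2*(4 + (-2*A + 0))) = 3 + 1/(2*(4 - 2*A)))
-91 - a(-12, n) = -91 - (-25 + 12*18)/(4*(-2 + 18)) = -91 - (-25 + 216)/(4*16) = -91 - 191/(4*16) = -91 - 1*191/64 = -91 - 191/64 = -6015/64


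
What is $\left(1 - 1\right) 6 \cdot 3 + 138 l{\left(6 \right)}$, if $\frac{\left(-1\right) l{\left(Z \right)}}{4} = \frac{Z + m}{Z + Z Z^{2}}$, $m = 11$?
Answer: $- \frac{1564}{37} \approx -42.27$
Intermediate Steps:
$l{\left(Z \right)} = - \frac{4 \left(11 + Z\right)}{Z + Z^{3}}$ ($l{\left(Z \right)} = - 4 \frac{Z + 11}{Z + Z Z^{2}} = - 4 \frac{11 + Z}{Z + Z^{3}} = - \frac{4 \left(11 + Z\right)}{Z + Z^{3}}$)
$\left(1 - 1\right) 6 \cdot 3 + 138 l{\left(6 \right)} = \left(1 - 1\right) 6 \cdot 3 + 138 \frac{-44 - 24}{6 + 6^{3}} = 0 \cdot 18 + 138 \frac{-44 - 24}{6 + 216} = 0 + 138 \cdot \frac{1}{222} \left(-68\right) = 0 + 138 \left(- \frac{34}{111}\right) = 0 - \frac{1564}{37} = - \frac{1564}{37}$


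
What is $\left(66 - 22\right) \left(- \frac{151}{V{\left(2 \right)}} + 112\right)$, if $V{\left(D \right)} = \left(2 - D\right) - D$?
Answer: $8250$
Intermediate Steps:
$V{\left(D \right)} = 2 - 2 D$
$\left(66 - 22\right) \left(- \frac{151}{V{\left(2 \right)}} + 112\right) = \left(66 - 22\right) \left(- \frac{151}{2 - 4} + 112\right) = 44 \left(- \frac{151}{2 - 4} + 112\right) = 44 \left(- \frac{151}{-2} + 112\right) = 44 \left(\left(-151\right) \left(- \frac{1}{2}\right) + 112\right) = 44 \left(\frac{151}{2} + 112\right) = 44 \cdot \frac{375}{2} = 8250$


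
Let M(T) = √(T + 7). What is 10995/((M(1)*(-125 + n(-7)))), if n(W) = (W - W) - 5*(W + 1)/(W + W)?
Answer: -15393*√2/712 ≈ -30.574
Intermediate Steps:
M(T) = √(7 + T)
n(W) = -5*(1 + W)/(2*W) (n(W) = 0 - 5*(1 + W)/(2*W) = -5*(1 + W)/(2*W))
10995/((M(1)*(-125 + n(-7)))) = 10995/((√(7 + 1)*(-125 + (5/2)*(-1 - 1*(-7))/(-7)))) = 10995/((√8*(-125 + (5/2)*(-⅐)*(-1 + 7)))) = 10995/(((2*√2)*(-125 + (5/2)*(-⅐)*6))) = 10995/(((2*√2)*(-125 - 15/7))) = 10995/(((2*√2)*(-890/7))) = 10995/((-1780*√2/7)) = 10995*(-7*√2/3560) = -15393*√2/712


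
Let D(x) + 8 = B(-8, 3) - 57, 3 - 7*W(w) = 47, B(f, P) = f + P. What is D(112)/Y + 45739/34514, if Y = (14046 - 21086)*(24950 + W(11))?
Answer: 2811179795161/2121275722368 ≈ 1.3252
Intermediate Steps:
B(f, P) = P + f
W(w) = -44/7 (W(w) = 3/7 - ⅐*47 = 3/7 - 47/7 = -44/7)
D(x) = -70 (D(x) = -8 + ((3 - 8) - 57) = -8 + (-5 - 57) = -8 - 62 = -70)
Y = -1229226240/7 (Y = (14046 - 21086)*(24950 - 44/7) = -7040*174606/7 = -1229226240/7 ≈ -1.7560e+8)
D(112)/Y + 45739/34514 = -70/(-1229226240/7) + 45739/34514 = -70*(-7/1229226240) + 45739*(1/34514) = 49/122922624 + 45739/34514 = 2811179795161/2121275722368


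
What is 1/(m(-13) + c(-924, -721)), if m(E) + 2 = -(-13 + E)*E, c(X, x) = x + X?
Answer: -1/1985 ≈ -0.00050378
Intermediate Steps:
c(X, x) = X + x
m(E) = -2 - E*(-13 + E) (m(E) = -2 - (-13 + E)*E = -2 - E*(-13 + E))
1/(m(-13) + c(-924, -721)) = 1/((-2 - 1*(-13)² + 13*(-13)) + (-924 - 721)) = 1/((-2 - 1*169 - 169) - 1645) = 1/((-2 - 169 - 169) - 1645) = 1/(-340 - 1645) = 1/(-1985) = -1/1985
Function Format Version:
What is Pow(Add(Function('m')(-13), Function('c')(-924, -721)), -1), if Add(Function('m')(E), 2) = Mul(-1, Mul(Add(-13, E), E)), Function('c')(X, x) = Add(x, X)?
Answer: Rational(-1, 1985) ≈ -0.00050378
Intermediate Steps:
Function('c')(X, x) = Add(X, x)
Function('m')(E) = Add(-2, Mul(-1, E, Add(-13, E))) (Function('m')(E) = Add(-2, Mul(-1, Mul(Add(-13, E), E))) = Add(-2, Mul(-1, Mul(E, Add(-13, E)))) = Add(-2, Mul(-1, E, Add(-13, E))))
Pow(Add(Function('m')(-13), Function('c')(-924, -721)), -1) = Pow(Add(Add(-2, Mul(-1, Pow(-13, 2)), Mul(13, -13)), Add(-924, -721)), -1) = Pow(Add(Add(-2, Mul(-1, 169), -169), -1645), -1) = Pow(Add(Add(-2, -169, -169), -1645), -1) = Pow(Add(-340, -1645), -1) = Pow(-1985, -1) = Rational(-1, 1985)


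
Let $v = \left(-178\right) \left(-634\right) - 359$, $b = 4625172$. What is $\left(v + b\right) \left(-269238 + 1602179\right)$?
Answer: $6315027922765$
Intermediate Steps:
$v = 112493$ ($v = 112852 - 359 = 112493$)
$\left(v + b\right) \left(-269238 + 1602179\right) = \left(112493 + 4625172\right) \left(-269238 + 1602179\right) = 4737665 \cdot 1332941 = 6315027922765$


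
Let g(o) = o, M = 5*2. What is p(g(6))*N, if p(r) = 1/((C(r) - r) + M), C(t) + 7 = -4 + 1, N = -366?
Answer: 61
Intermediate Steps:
C(t) = -10 (C(t) = -7 + (-4 + 1) = -7 - 3 = -10)
M = 10
p(r) = -1/r (p(r) = 1/((-10 - r) + 10) = 1/(-r) = -1/r)
p(g(6))*N = -1/6*(-366) = 61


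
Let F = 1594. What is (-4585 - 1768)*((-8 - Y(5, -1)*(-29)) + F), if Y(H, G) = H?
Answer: -10997043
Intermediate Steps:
(-4585 - 1768)*((-8 - Y(5, -1)*(-29)) + F) = (-4585 - 1768)*((-8 - 1*5*(-29)) + 1594) = -6353*((-8 - 5*(-29)) + 1594) = -6353*((-8 + 145) + 1594) = -6353*(137 + 1594) = -6353*1731 = -10997043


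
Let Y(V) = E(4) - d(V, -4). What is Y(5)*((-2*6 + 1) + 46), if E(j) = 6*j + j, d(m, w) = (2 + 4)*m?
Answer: -70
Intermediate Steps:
d(m, w) = 6*m
E(j) = 7*j
Y(V) = 28 - 6*V (Y(V) = 7*4 - 6*V = 28 - 6*V)
Y(5)*((-2*6 + 1) + 46) = (28 - 6*5)*((-2*6 + 1) + 46) = (28 - 30)*((-12 + 1) + 46) = -2*(-11 + 46) = -2*35 = -70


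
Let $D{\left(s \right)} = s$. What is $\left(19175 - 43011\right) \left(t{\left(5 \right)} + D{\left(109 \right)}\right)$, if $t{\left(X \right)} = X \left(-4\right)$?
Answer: $-2121404$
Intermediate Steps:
$t{\left(X \right)} = - 4 X$
$\left(19175 - 43011\right) \left(t{\left(5 \right)} + D{\left(109 \right)}\right) = \left(19175 - 43011\right) \left(\left(-4\right) 5 + 109\right) = - 23836 \left(-20 + 109\right) = \left(-23836\right) 89 = -2121404$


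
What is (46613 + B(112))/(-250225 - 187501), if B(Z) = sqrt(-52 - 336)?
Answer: -46613/437726 - I*sqrt(97)/218863 ≈ -0.10649 - 4.5e-5*I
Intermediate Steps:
B(Z) = 2*I*sqrt(97) (B(Z) = sqrt(-388) = 2*I*sqrt(97))
(46613 + B(112))/(-250225 - 187501) = (46613 + 2*I*sqrt(97))/(-250225 - 187501) = (46613 + 2*I*sqrt(97))/(-437726) = (46613 + 2*I*sqrt(97))*(-1/437726) = -46613/437726 - I*sqrt(97)/218863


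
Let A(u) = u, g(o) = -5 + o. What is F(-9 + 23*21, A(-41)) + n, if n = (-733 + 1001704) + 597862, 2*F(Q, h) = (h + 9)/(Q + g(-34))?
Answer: 695492339/435 ≈ 1.5988e+6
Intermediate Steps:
F(Q, h) = (9 + h)/(2*(-39 + Q)) (F(Q, h) = ((h + 9)/(Q + (-5 - 34)))/2 = ((9 + h)/(Q - 39))/2 = ((9 + h)/(-39 + Q))/2 = (9 + h)/(2*(-39 + Q)))
n = 1598833 (n = 1000971 + 597862 = 1598833)
F(-9 + 23*21, A(-41)) + n = (9 - 41)/(2*(-39 + (-9 + 23*21))) + 1598833 = (½)*(-32)/(-39 + (-9 + 483)) + 1598833 = (½)*(-32)/(-39 + 474) + 1598833 = (½)*(-32)/435 + 1598833 = (½)*(1/435)*(-32) + 1598833 = -16/435 + 1598833 = 695492339/435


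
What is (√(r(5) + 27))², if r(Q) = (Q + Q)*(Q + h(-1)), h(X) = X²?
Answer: 87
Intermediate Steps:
r(Q) = 2*Q*(1 + Q) (r(Q) = (Q + Q)*(Q + (-1)²) = (2*Q)*(Q + 1) = (2*Q)*(1 + Q) = 2*Q*(1 + Q))
(√(r(5) + 27))² = (√(2*5*(1 + 5) + 27))² = (√(2*5*6 + 27))² = (√(60 + 27))² = (√87)² = 87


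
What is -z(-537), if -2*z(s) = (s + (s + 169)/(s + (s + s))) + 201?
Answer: -270464/1611 ≈ -167.89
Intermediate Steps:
z(s) = -201/2 - s/2 - (169 + s)/(6*s) (z(s) = -((s + (s + 169)/(s + (s + s))) + 201)/2 = -((s + (169 + s)/(s + 2*s)) + 201)/2 = -((s + (169 + s)/((3*s))) + 201)/2 = -((s + (169 + s)*(1/(3*s))) + 201)/2 = -((s + (169 + s)/(3*s)) + 201)/2 = -(201 + s + (169 + s)/(3*s))/2 = -201/2 - s/2 - (169 + s)/(6*s))
-z(-537) = -(-169 - 1*(-537)*(604 + 3*(-537)))/(6*(-537)) = -(-1)*(-169 - 1*(-537)*(604 - 1611))/(6*537) = -(-1)*(-169 - 1*(-537)*(-1007))/(6*537) = -(-1)*(-169 - 540759)/(6*537) = -(-1)*(-540928)/(6*537) = -1*270464/1611 = -270464/1611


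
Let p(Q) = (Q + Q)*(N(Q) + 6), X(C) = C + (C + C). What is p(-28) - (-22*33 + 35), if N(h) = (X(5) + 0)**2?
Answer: -12245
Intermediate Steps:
X(C) = 3*C (X(C) = C + 2*C = 3*C)
N(h) = 225 (N(h) = (3*5 + 0)**2 = (15 + 0)**2 = 15**2 = 225)
p(Q) = 462*Q (p(Q) = (Q + Q)*(225 + 6) = (2*Q)*231 = 462*Q)
p(-28) - (-22*33 + 35) = 462*(-28) - (-22*33 + 35) = -12936 - (-726 + 35) = -12936 - 1*(-691) = -12936 + 691 = -12245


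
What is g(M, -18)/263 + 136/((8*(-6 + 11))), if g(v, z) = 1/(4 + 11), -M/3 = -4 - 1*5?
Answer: 13414/3945 ≈ 3.4003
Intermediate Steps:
M = 27 (M = -3*(-4 - 1*5) = -3*(-4 - 5) = -3*(-9) = 27)
g(v, z) = 1/15
g(M, -18)/263 + 136/((8*(-6 + 11))) = (1/15)/263 + 136/((8*(-6 + 11))) = (1/15)*(1/263) + 136/((8*5)) = 1/3945 + 136/40 = 1/3945 + 136*(1/40) = 1/3945 + 17/5 = 13414/3945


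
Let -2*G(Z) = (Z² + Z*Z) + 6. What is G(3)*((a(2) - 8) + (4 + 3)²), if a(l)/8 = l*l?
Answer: -876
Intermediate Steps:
a(l) = 8*l² (a(l) = 8*(l*l) = 8*l²)
G(Z) = -3 - Z² (G(Z) = -((Z² + Z*Z) + 6)/2 = -((Z² + Z²) + 6)/2 = -(2*Z² + 6)/2 = -(6 + 2*Z²)/2 = -3 - Z²)
G(3)*((a(2) - 8) + (4 + 3)²) = (-3 - 1*3²)*((8*2² - 8) + (4 + 3)²) = (-3 - 1*9)*((8*4 - 8) + 7²) = (-3 - 9)*((32 - 8) + 49) = -12*(24 + 49) = -12*73 = -876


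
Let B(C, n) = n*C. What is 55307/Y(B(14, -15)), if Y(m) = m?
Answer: -7901/30 ≈ -263.37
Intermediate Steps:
B(C, n) = C*n
55307/Y(B(14, -15)) = 55307/((14*(-15))) = 55307/(-210) = 55307*(-1/210) = -7901/30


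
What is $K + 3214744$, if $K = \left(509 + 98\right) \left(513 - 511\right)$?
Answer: $3215958$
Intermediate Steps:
$K = 1214$ ($K = 607 \cdot 2 = 1214$)
$K + 3214744 = 1214 + 3214744 = 3215958$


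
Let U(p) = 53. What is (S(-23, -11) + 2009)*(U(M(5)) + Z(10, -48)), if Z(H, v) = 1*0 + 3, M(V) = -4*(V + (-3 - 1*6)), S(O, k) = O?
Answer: 111216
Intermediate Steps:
M(V) = 36 - 4*V (M(V) = -4*(V + (-3 - 6)) = -4*(V - 9) = -4*(-9 + V) = 36 - 4*V)
Z(H, v) = 3 (Z(H, v) = 0 + 3 = 3)
(S(-23, -11) + 2009)*(U(M(5)) + Z(10, -48)) = (-23 + 2009)*(53 + 3) = 1986*56 = 111216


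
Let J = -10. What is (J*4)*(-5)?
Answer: 200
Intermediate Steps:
(J*4)*(-5) = -10*4*(-5) = -40*(-5) = 200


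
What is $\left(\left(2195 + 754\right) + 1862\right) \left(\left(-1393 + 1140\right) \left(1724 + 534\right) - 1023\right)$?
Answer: $-2753320867$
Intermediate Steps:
$\left(\left(2195 + 754\right) + 1862\right) \left(\left(-1393 + 1140\right) \left(1724 + 534\right) - 1023\right) = \left(2949 + 1862\right) \left(\left(-253\right) 2258 - 1023\right) = 4811 \left(-571274 - 1023\right) = 4811 \left(-572297\right) = -2753320867$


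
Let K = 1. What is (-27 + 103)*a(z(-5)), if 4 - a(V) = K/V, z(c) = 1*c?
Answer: 1596/5 ≈ 319.20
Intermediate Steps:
z(c) = c
a(V) = 4 - 1/V
(-27 + 103)*a(z(-5)) = (-27 + 103)*(4 - 1/(-5)) = 76*(4 - 1*(-1/5)) = 76*(4 + 1/5) = 76*(21/5) = 1596/5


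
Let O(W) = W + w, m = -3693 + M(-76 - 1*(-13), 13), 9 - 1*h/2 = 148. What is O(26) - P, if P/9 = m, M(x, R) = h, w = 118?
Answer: 35883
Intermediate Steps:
h = -278 (h = 18 - 2*148 = 18 - 296 = -278)
M(x, R) = -278
m = -3971 (m = -3693 - 278 = -3971)
O(W) = 118 + W (O(W) = W + 118 = 118 + W)
P = -35739 (P = 9*(-3971) = -35739)
O(26) - P = (118 + 26) - 1*(-35739) = 144 + 35739 = 35883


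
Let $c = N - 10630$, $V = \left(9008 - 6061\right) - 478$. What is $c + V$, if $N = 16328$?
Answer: $8167$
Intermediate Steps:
$V = 2469$ ($V = 2947 - 478 = 2469$)
$c = 5698$ ($c = 16328 - 10630 = 5698$)
$c + V = 5698 + 2469 = 8167$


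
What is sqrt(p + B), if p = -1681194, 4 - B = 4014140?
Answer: I*sqrt(5695330) ≈ 2386.5*I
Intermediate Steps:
B = -4014136 (B = 4 - 1*4014140 = 4 - 4014140 = -4014136)
sqrt(p + B) = sqrt(-1681194 - 4014136) = sqrt(-5695330) = I*sqrt(5695330)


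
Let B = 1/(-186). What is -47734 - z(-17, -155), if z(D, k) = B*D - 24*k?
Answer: -9570461/186 ≈ -51454.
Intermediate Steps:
B = -1/186 ≈ -0.0053763
z(D, k) = -24*k - D/186 (z(D, k) = -D/186 - 24*k = -24*k - D/186)
-47734 - z(-17, -155) = -47734 - (-24*(-155) - 1/186*(-17)) = -47734 - (3720 + 17/186) = -47734 - 1*691937/186 = -47734 - 691937/186 = -9570461/186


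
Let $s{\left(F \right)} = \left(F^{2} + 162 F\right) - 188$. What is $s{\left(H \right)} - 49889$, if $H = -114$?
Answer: $-55549$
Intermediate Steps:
$s{\left(F \right)} = -188 + F^{2} + 162 F$
$s{\left(H \right)} - 49889 = \left(-188 + \left(-114\right)^{2} + 162 \left(-114\right)\right) - 49889 = \left(-188 + 12996 - 18468\right) - 49889 = -5660 - 49889 = -55549$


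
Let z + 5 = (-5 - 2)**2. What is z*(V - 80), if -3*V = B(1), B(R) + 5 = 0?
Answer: -10340/3 ≈ -3446.7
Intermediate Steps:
B(R) = -5 (B(R) = -5 + 0 = -5)
V = 5/3 (V = -1/3*(-5) = 5/3 ≈ 1.6667)
z = 44 (z = -5 + (-5 - 2)**2 = -5 + (-7)**2 = -5 + 49 = 44)
z*(V - 80) = 44*(5/3 - 80) = 44*(-235/3) = -10340/3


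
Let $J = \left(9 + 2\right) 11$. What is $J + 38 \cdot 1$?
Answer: $159$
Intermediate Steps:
$J = 121$ ($J = 11 \cdot 11 = 121$)
$J + 38 \cdot 1 = 121 + 38 \cdot 1 = 121 + 38 = 159$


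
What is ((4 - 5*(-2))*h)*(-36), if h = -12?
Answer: 6048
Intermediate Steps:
((4 - 5*(-2))*h)*(-36) = ((4 - 5*(-2))*(-12))*(-36) = ((4 + 10)*(-12))*(-36) = (14*(-12))*(-36) = -168*(-36) = 6048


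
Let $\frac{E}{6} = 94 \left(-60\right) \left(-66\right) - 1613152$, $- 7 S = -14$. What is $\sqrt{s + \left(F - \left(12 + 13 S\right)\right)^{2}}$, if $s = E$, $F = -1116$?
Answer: $2 i \sqrt{1528439} \approx 2472.6 i$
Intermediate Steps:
$S = 2$ ($S = \left(- \frac{1}{7}\right) \left(-14\right) = 2$)
$E = -7445472$ ($E = 6 \left(94 \left(-60\right) \left(-66\right) - 1613152\right) = 6 \left(\left(-5640\right) \left(-66\right) - 1613152\right) = 6 \left(372240 - 1613152\right) = 6 \left(-1240912\right) = -7445472$)
$s = -7445472$
$\sqrt{s + \left(F - \left(12 + 13 S\right)\right)^{2}} = \sqrt{-7445472 + \left(-1116 - 38\right)^{2}} = \sqrt{-7445472 + \left(-1154\right)^{2}} = \sqrt{-7445472 + 1331716} = \sqrt{-6113756} = 2 i \sqrt{1528439}$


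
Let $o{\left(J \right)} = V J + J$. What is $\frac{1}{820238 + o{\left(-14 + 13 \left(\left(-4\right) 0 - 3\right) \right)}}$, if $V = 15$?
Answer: $\frac{1}{819390} \approx 1.2204 \cdot 10^{-6}$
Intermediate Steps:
$o{\left(J \right)} = 16 J$ ($o{\left(J \right)} = 15 J + J = 16 J$)
$\frac{1}{820238 + o{\left(-14 + 13 \left(\left(-4\right) 0 - 3\right) \right)}} = \frac{1}{820238 + 16 \left(-14 + 13 \left(\left(-4\right) 0 - 3\right)\right)} = \frac{1}{820238 + 16 \left(-14 + 13 \left(0 - 3\right)\right)} = \frac{1}{820238 + 16 \left(-14 + 13 \left(-3\right)\right)} = \frac{1}{820238 + 16 \left(-14 - 39\right)} = \frac{1}{820238 + 16 \left(-53\right)} = \frac{1}{820238 - 848} = \frac{1}{819390}$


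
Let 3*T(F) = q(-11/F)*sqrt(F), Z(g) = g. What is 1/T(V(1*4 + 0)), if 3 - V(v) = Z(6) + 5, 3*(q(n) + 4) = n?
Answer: 18*I*sqrt(2)/85 ≈ 0.29948*I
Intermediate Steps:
q(n) = -4 + n/3
V(v) = -8 (V(v) = 3 - (6 + 5) = 3 - 1*11 = 3 - 11 = -8)
T(F) = sqrt(F)*(-4 - 11/(3*F))/3 (T(F) = ((-4 + (-11/F)/3)*sqrt(F))/3 = ((-4 - 11/(3*F))*sqrt(F))/3 = (sqrt(F)*(-4 - 11/(3*F)))/3 = sqrt(F)*(-4 - 11/(3*F))/3)
1/T(V(1*4 + 0)) = 1/((-11 - 12*(-8))/(9*sqrt(-8))) = 1/((-I*sqrt(2)/4)*(-11 + 96)/9) = 1/((1/9)*(-I*sqrt(2)/4)*85) = 1/(-85*I*sqrt(2)/36) = 18*I*sqrt(2)/85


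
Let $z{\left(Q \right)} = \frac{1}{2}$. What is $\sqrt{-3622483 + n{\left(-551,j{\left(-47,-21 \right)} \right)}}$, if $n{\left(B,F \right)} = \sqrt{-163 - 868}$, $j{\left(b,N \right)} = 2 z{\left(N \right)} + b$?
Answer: $\sqrt{-3622483 + i \sqrt{1031}} \approx 0.008 + 1903.3 i$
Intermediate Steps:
$z{\left(Q \right)} = \frac{1}{2}$
$j{\left(b,N \right)} = 1 + b$ ($j{\left(b,N \right)} = 2 \cdot \frac{1}{2} + b = 1 + b$)
$n{\left(B,F \right)} = i \sqrt{1031}$ ($n{\left(B,F \right)} = \sqrt{-1031} = i \sqrt{1031}$)
$\sqrt{-3622483 + n{\left(-551,j{\left(-47,-21 \right)} \right)}} = \sqrt{-3622483 + i \sqrt{1031}}$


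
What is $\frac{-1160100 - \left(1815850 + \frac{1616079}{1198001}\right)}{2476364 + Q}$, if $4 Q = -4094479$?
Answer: $- \frac{14260770768116}{6961556256977} \approx -2.0485$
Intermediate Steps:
$Q = - \frac{4094479}{4}$ ($Q = \frac{1}{4} \left(-4094479\right) = - \frac{4094479}{4} \approx -1.0236 \cdot 10^{6}$)
$\frac{-1160100 - \left(1815850 + \frac{1616079}{1198001}\right)}{2476364 + Q} = \frac{-1160100 - \left(1815850 + \frac{1616079}{1198001}\right)}{2476364 - \frac{4094479}{4}} = \frac{-1160100 - \frac{2175391731929}{1198001}}{\frac{5810977}{4}} = \left(-1160100 - \frac{2175391731929}{1198001}\right) \frac{4}{5810977} = \left(- \frac{3565192692029}{1198001}\right) \frac{4}{5810977} = - \frac{14260770768116}{6961556256977}$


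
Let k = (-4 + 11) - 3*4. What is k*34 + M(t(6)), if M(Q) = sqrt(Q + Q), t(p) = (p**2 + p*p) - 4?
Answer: -170 + 2*sqrt(34) ≈ -158.34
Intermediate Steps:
t(p) = -4 + 2*p**2 (t(p) = (p**2 + p**2) - 4 = 2*p**2 - 4 = -4 + 2*p**2)
k = -5 (k = 7 - 12 = -5)
M(Q) = sqrt(2)*sqrt(Q) (M(Q) = sqrt(2*Q) = sqrt(2)*sqrt(Q))
k*34 + M(t(6)) = -5*34 + sqrt(2)*sqrt(-4 + 2*6**2) = -170 + sqrt(2)*sqrt(-4 + 2*36) = -170 + sqrt(2)*sqrt(-4 + 72) = -170 + sqrt(2)*sqrt(68) = -170 + sqrt(2)*(2*sqrt(17)) = -170 + 2*sqrt(34)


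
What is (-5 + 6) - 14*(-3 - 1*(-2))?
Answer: 15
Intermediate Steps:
(-5 + 6) - 14*(-3 - 1*(-2)) = 1 - 14*(-3 + 2) = 1 - 14*(-1) = 1 + 14 = 15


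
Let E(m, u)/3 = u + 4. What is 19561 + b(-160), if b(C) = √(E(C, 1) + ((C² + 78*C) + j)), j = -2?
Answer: 19561 + √13133 ≈ 19676.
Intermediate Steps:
E(m, u) = 12 + 3*u (E(m, u) = 3*(u + 4) = 3*(4 + u) = 12 + 3*u)
b(C) = √(13 + C² + 78*C) (b(C) = √((12 + 3*1) + ((C² + 78*C) - 2)) = √((12 + 3) + (-2 + C² + 78*C)) = √(15 + (-2 + C² + 78*C)) = √(13 + C² + 78*C))
19561 + b(-160) = 19561 + √(13 + (-160)² + 78*(-160)) = 19561 + √(13 + 25600 - 12480) = 19561 + √13133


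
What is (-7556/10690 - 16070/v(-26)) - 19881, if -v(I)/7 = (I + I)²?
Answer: -1005674783397/50585080 ≈ -19881.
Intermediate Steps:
v(I) = -28*I² (v(I) = -7*(I + I)² = -7*4*I² = -28*I²)
(-7556/10690 - 16070/v(-26)) - 19881 = (-7556/10690 - 16070/((-28*(-26)²))) - 19881 = (-7556*1/10690 - 16070/((-28*676))) - 19881 = (-3778/5345 - 16070/(-18928)) - 19881 = (-3778/5345 - 16070*(-1/18928)) - 19881 = (-3778/5345 + 8035/9464) - 19881 = 7192083/50585080 - 19881 = -1005674783397/50585080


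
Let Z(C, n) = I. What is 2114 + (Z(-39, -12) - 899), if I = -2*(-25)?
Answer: 1265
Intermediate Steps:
I = 50
Z(C, n) = 50
2114 + (Z(-39, -12) - 899) = 2114 + (50 - 899) = 2114 - 849 = 1265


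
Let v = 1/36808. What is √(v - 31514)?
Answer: I*√10674019195822/18404 ≈ 177.52*I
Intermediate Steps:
v = 1/36808 ≈ 2.7168e-5
√(v - 31514) = √(1/36808 - 31514) = √(-1159967311/36808) = I*√10674019195822/18404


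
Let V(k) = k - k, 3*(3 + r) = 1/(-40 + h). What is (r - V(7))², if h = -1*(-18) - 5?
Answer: 59536/6561 ≈ 9.0742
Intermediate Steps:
h = 13 (h = 18 - 5 = 13)
r = -244/81 (r = -3 + 1/(3*(-40 + 13)) = -3 + (⅓)/(-27) = -3 + (⅓)*(-1/27) = -3 - 1/81 = -244/81 ≈ -3.0123)
V(k) = 0
(r - V(7))² = (-244/81 - 1*0)² = (-244/81 + 0)² = (-244/81)² = 59536/6561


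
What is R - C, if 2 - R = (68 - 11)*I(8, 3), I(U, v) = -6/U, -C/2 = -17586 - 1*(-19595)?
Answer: 16251/4 ≈ 4062.8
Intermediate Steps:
C = -4018 (C = -2*(-17586 - 1*(-19595)) = -2*(-17586 + 19595) = -2*2009 = -4018)
R = 179/4 (R = 2 - (68 - 11)*(-6/8) = 2 - 57*(-6*1/8) = 2 - 57*(-3)/4 = 2 - 1*(-171/4) = 2 + 171/4 = 179/4 ≈ 44.750)
R - C = 179/4 - 1*(-4018) = 179/4 + 4018 = 16251/4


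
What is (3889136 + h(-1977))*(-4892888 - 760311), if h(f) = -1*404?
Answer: -21983775853668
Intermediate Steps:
h(f) = -404
(3889136 + h(-1977))*(-4892888 - 760311) = (3889136 - 404)*(-4892888 - 760311) = 3888732*(-5653199) = -21983775853668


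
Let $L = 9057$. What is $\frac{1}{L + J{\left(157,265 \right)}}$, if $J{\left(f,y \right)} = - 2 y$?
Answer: $\frac{1}{8527} \approx 0.00011727$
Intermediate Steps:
$\frac{1}{L + J{\left(157,265 \right)}} = \frac{1}{9057 - 530} = \frac{1}{8527}$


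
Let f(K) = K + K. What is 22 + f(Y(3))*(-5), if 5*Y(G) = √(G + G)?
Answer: 22 - 2*√6 ≈ 17.101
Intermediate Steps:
Y(G) = √2*√G/5 (Y(G) = √(G + G)/5 = √(2*G)/5 = (√2*√G)/5 = √2*√G/5)
f(K) = 2*K
22 + f(Y(3))*(-5) = 22 + (2*(√2*√3/5))*(-5) = 22 + (2*(√6/5))*(-5) = 22 + (2*√6/5)*(-5) = 22 - 2*√6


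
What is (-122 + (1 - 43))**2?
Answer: 26896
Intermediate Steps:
(-122 + (1 - 43))**2 = (-122 - 42)**2 = (-164)**2 = 26896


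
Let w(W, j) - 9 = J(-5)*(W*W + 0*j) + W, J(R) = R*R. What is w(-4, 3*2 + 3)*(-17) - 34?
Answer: -6919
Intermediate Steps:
J(R) = R²
w(W, j) = 9 + W + 25*W² (w(W, j) = 9 + ((-5)²*(W*W + 0*j) + W) = 9 + (25*(W² + 0) + W) = 9 + (25*W² + W) = 9 + (W + 25*W²) = 9 + W + 25*W²)
w(-4, 3*2 + 3)*(-17) - 34 = (9 - 4 + 25*(-4)²)*(-17) - 34 = (9 - 4 + 25*16)*(-17) - 34 = (9 - 4 + 400)*(-17) - 34 = 405*(-17) - 34 = -6885 - 34 = -6919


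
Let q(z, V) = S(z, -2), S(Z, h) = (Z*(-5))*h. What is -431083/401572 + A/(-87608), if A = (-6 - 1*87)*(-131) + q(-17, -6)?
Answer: -10647600975/8795229944 ≈ -1.2106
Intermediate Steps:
S(Z, h) = -5*Z*h (S(Z, h) = (-5*Z)*h = -5*Z*h)
q(z, V) = 10*z (q(z, V) = -5*z*(-2) = 10*z)
A = 12013 (A = (-6 - 1*87)*(-131) + 10*(-17) = (-6 - 87)*(-131) - 170 = -93*(-131) - 170 = 12183 - 170 = 12013)
-431083/401572 + A/(-87608) = -431083/401572 + 12013/(-87608) = -431083*1/401572 + 12013*(-1/87608) = -431083/401572 - 12013/87608 = -10647600975/8795229944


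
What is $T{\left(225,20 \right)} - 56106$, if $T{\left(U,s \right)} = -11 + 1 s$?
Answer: $-56097$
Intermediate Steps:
$T{\left(U,s \right)} = -11 + s$
$T{\left(225,20 \right)} - 56106 = \left(-11 + 20\right) - 56106 = 9 - 56106 = -56097$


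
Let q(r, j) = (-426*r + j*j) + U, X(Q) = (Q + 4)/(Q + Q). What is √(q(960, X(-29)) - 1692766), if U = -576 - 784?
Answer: I*√7074780679/58 ≈ 1450.2*I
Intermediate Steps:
U = -1360
X(Q) = (4 + Q)/(2*Q) (X(Q) = (4 + Q)/((2*Q)) = (4 + Q)*(1/(2*Q)) = (4 + Q)/(2*Q))
q(r, j) = -1360 + j² - 426*r (q(r, j) = (-426*r + j*j) - 1360 = (-426*r + j²) - 1360 = (j² - 426*r) - 1360 = -1360 + j² - 426*r)
√(q(960, X(-29)) - 1692766) = √((-1360 + ((½)*(4 - 29)/(-29))² - 426*960) - 1692766) = √((-1360 + ((½)*(-1/29)*(-25))² - 408960) - 1692766) = √((-1360 + (25/58)² - 408960) - 1692766) = √((-1360 + 625/3364 - 408960) - 1692766) = √(-1380315855/3364 - 1692766) = √(-7074780679/3364) = I*√7074780679/58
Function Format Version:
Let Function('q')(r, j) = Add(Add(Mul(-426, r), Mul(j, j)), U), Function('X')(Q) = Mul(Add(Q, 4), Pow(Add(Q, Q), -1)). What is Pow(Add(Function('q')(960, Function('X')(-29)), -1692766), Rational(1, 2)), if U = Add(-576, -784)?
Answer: Mul(Rational(1, 58), I, Pow(7074780679, Rational(1, 2))) ≈ Mul(1450.2, I)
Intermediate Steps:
U = -1360
Function('X')(Q) = Mul(Rational(1, 2), Pow(Q, -1), Add(4, Q)) (Function('X')(Q) = Mul(Add(4, Q), Pow(Mul(2, Q), -1)) = Mul(Add(4, Q), Mul(Rational(1, 2), Pow(Q, -1))) = Mul(Rational(1, 2), Pow(Q, -1), Add(4, Q)))
Function('q')(r, j) = Add(-1360, Pow(j, 2), Mul(-426, r)) (Function('q')(r, j) = Add(Add(Mul(-426, r), Mul(j, j)), -1360) = Add(Add(Mul(-426, r), Pow(j, 2)), -1360) = Add(Add(Pow(j, 2), Mul(-426, r)), -1360) = Add(-1360, Pow(j, 2), Mul(-426, r)))
Pow(Add(Function('q')(960, Function('X')(-29)), -1692766), Rational(1, 2)) = Pow(Add(Add(-1360, Pow(Mul(Rational(1, 2), Pow(-29, -1), Add(4, -29)), 2), Mul(-426, 960)), -1692766), Rational(1, 2)) = Pow(Add(Add(-1360, Pow(Mul(Rational(1, 2), Rational(-1, 29), -25), 2), -408960), -1692766), Rational(1, 2)) = Pow(Add(Add(-1360, Pow(Rational(25, 58), 2), -408960), -1692766), Rational(1, 2)) = Pow(Add(Add(-1360, Rational(625, 3364), -408960), -1692766), Rational(1, 2)) = Pow(Add(Rational(-1380315855, 3364), -1692766), Rational(1, 2)) = Pow(Rational(-7074780679, 3364), Rational(1, 2)) = Mul(Rational(1, 58), I, Pow(7074780679, Rational(1, 2)))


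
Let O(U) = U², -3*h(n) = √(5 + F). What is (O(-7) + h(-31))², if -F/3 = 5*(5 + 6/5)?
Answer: 21521/9 - 196*I*√22/3 ≈ 2391.2 - 306.44*I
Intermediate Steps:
F = -93 (F = -15*(5 + 6/5) = -15*31/5 = -3*31 = -93)
h(n) = -2*I*√22/3 (h(n) = -√(5 - 93)/3 = -2*I*√22/3)
(O(-7) + h(-31))² = ((-7)² - 2*I*√22/3)² = (49 - 2*I*√22/3)²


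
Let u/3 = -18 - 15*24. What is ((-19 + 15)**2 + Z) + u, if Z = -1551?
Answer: -2669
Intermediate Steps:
u = -1134 (u = 3*(-18 - 15*24) = 3*(-18 - 360) = 3*(-378) = -1134)
((-19 + 15)**2 + Z) + u = ((-19 + 15)**2 - 1551) - 1134 = ((-4)**2 - 1551) - 1134 = (16 - 1551) - 1134 = -1535 - 1134 = -2669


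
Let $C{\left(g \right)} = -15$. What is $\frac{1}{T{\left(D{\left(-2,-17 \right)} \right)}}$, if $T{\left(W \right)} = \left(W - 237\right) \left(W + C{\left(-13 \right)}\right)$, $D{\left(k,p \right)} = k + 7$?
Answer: $\frac{1}{2320} \approx 0.00043103$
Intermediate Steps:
$D{\left(k,p \right)} = 7 + k$
$T{\left(W \right)} = \left(-237 + W\right) \left(-15 + W\right)$ ($T{\left(W \right)} = \left(W - 237\right) \left(W - 15\right) = \left(-237 + W\right) \left(-15 + W\right)$)
$\frac{1}{T{\left(D{\left(-2,-17 \right)} \right)}} = \frac{1}{3555 + \left(7 - 2\right)^{2} - 252 \left(7 - 2\right)} = \frac{1}{3555 + 5^{2} - 1260} = \frac{1}{3555 + 25 - 1260} = \frac{1}{2320}$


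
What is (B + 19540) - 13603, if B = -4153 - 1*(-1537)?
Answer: 3321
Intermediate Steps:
B = -2616 (B = -4153 + 1537 = -2616)
(B + 19540) - 13603 = (-2616 + 19540) - 13603 = 16924 - 13603 = 3321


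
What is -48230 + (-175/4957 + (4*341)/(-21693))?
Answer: -5186288611853/107532201 ≈ -48230.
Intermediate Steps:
-48230 + (-175/4957 + (4*341)/(-21693)) = -48230 + (-175*1/4957 + 1364*(-1/21693)) = -48230 + (-175/4957 - 1364/21693) = -48230 - 10557623/107532201 = -5186288611853/107532201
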